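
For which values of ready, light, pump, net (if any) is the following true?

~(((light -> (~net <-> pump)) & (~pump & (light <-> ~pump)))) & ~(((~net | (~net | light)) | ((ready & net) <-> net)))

ready = False, light = False, pump = False, net = True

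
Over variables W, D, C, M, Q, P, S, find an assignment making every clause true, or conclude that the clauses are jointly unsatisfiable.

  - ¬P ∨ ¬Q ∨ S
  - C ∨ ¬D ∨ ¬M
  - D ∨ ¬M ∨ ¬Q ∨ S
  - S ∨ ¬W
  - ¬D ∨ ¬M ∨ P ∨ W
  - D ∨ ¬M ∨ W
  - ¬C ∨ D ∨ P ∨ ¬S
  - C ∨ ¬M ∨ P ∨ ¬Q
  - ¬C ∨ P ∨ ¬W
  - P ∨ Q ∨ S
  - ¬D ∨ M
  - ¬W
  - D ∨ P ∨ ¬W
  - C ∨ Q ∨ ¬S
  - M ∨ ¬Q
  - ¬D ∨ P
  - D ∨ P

W=F; D=F; C=F; M=F; Q=F; P=T; S=F

Unit clause (¬W) forces W = False.
Set D = False.
  then (D ∨ ¬M ∨ W) forces M = False.
  then (M ∨ ¬Q) forces Q = False.
  then (D ∨ P) forces P = True.
Set C = False.
  then (C ∨ Q ∨ ¬S) forces S = False.
All clauses satisfied.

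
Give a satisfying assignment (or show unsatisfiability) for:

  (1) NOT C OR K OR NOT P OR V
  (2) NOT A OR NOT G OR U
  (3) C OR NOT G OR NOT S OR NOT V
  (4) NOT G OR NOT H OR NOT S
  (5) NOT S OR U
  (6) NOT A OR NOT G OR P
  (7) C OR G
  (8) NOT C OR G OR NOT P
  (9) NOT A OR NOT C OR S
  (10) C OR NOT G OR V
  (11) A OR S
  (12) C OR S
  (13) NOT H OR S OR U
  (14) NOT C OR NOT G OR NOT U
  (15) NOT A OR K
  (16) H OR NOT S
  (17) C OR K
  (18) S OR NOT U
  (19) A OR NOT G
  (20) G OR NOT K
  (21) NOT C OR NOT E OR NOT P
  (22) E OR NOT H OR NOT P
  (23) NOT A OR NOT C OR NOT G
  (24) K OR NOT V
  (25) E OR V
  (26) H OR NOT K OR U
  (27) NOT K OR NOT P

K = False, C = True, H = True, U = True, E = True, V = False, P = False, G = False, S = True, A = False

Try K = True:
  (G OR NOT K) forces G = True.
  (A OR NOT G) forces A = True.
  (NOT A OR NOT G OR U) forces U = True.
  (NOT A OR NOT G OR P) forces P = True.
  clause (NOT K OR NOT P) is falsified — backtrack.
So K = False.
  then (NOT A OR K) forces A = False.
  then (C OR K) forces C = True.
  then (A OR NOT G) forces G = False.
  then (K OR NOT V) forces V = False.
  then (E OR V) forces E = True.
  then (NOT C OR K OR NOT P OR V) forces P = False.
  then (A OR S) forces S = True.
  then (H OR NOT S) forces H = True.
  then (NOT S OR U) forces U = True.
All clauses satisfied.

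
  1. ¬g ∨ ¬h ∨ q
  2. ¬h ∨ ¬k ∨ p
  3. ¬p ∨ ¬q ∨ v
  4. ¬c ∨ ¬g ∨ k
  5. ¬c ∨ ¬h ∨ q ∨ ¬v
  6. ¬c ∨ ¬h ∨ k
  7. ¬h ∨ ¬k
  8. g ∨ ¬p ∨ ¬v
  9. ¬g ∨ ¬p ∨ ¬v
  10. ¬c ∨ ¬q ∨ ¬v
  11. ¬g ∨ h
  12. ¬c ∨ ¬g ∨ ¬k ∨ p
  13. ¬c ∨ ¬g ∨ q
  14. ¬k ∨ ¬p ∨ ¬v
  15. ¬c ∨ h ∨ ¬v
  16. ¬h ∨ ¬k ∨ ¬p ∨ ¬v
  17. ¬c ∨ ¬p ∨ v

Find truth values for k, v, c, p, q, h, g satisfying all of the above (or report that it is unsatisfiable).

Set k = False.
Set v = False.
Set c = False.
Set p = False.
Set q = True.
Set h = False.
  then (¬g ∨ h) forces g = False.
All clauses satisfied.

k = False; v = False; c = False; p = False; q = True; h = False; g = False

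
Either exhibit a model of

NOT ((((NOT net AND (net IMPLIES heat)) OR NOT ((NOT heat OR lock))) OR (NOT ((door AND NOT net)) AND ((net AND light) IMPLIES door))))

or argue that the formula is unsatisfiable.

heat=T; net=T; light=T; lock=T; door=F

  NOT ((((NOT net AND (net IMPLIES heat)) OR NOT ((NOT heat OR lock))) OR (NOT ((door AND NOT net)) AND ((net AND light) IMPLIES door)))) = True
    ((NOT net AND (net IMPLIES heat)) OR NOT ((NOT heat OR lock))) OR (NOT ((door AND NOT net)) AND ((net AND light) IMPLIES door)) = False
      (NOT net AND (net IMPLIES heat)) OR NOT ((NOT heat OR lock)) = False
        NOT net AND (net IMPLIES heat) = False
          NOT net = False
          net IMPLIES heat = True
        NOT ((NOT heat OR lock)) = False
          NOT heat OR lock = True
            NOT heat = False
      NOT ((door AND NOT net)) AND ((net AND light) IMPLIES door) = False
        NOT ((door AND NOT net)) = True
          door AND NOT net = False
            NOT net = False
        (net AND light) IMPLIES door = False
          net AND light = True
The formula evaluates to True.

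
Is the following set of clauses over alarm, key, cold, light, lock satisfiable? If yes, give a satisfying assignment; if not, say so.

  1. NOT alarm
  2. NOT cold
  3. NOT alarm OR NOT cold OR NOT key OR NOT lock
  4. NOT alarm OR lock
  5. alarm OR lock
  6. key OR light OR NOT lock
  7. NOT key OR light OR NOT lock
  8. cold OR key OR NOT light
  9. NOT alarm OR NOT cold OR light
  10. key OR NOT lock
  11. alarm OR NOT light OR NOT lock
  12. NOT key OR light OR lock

Case alarm = True:
  Clause (NOT alarm) is falsified — contradiction.
Case alarm = False:
  (NOT cold) forces cold = False.
  (alarm OR lock) forces lock = True.
  (key OR NOT lock) forces key = True.
  (NOT key OR light OR NOT lock) forces light = True.
  Clause (alarm OR NOT light OR NOT lock) is falsified — contradiction.
Both cases fail, so the formula is unsatisfiable.

Unsatisfiable — no assignment works.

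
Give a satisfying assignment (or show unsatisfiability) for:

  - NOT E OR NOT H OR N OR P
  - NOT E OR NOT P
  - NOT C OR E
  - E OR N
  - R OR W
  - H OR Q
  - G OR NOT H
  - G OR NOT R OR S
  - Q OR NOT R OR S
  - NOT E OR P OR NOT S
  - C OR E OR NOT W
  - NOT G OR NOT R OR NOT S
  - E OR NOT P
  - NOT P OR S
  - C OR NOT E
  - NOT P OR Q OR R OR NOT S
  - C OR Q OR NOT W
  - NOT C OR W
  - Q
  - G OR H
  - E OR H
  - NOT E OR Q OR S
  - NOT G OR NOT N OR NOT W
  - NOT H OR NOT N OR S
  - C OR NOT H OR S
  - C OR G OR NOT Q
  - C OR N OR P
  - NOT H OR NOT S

C = True, P = False, H = False, S = False, Q = True, W = True, G = True, R = True, N = False, E = True

Unit clause (Q) forces Q = True.
Set C = True.
  then (NOT C OR E) forces E = True.
  then (NOT C OR W) forces W = True.
  then (NOT E OR NOT P) forces P = False.
  then (NOT E OR P OR NOT S) forces S = False.
Try H = True:
  (NOT E OR NOT H OR N OR P) forces N = True.
  clause (NOT H OR NOT N OR S) is falsified — backtrack.
So H = False.
  then (G OR H) forces G = True.
  then (NOT G OR NOT N OR NOT W) forces N = False.
Set R = True.
All clauses satisfied.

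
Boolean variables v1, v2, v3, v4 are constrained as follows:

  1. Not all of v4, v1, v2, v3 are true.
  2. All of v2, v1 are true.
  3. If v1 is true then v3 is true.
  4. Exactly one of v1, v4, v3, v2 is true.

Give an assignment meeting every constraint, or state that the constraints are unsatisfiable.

Unsatisfiable — no assignment works.

Case v1 = True:
  (2) forces v2 = True.
  Constraint (4) is violated (v1=T, v2=T) — contradiction.
Case v1 = False:
  Constraint (2) is violated (v1=F) — contradiction.
Both cases fail — unsatisfiable.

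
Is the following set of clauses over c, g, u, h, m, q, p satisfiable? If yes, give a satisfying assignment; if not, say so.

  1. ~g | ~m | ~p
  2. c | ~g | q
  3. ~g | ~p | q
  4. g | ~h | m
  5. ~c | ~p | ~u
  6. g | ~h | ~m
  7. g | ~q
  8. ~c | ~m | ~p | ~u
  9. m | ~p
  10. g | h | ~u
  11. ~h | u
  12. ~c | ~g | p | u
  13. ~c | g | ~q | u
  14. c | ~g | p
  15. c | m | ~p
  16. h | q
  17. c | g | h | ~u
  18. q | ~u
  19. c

Unit clause (c) forces c = True.
Try g = False:
  (g | ~q) forces q = False.
  (h | q) forces h = True.
  (g | ~h | m) forces m = True.
  clause (g | ~h | ~m) is falsified — backtrack.
So g = True.
Try u = False:
  (~h | u) forces h = False.
  (~c | ~g | p | u) forces p = True.
  (~g | ~m | ~p) forces m = False.
  clause (m | ~p) is falsified — backtrack.
So u = True.
  then (~c | ~p | ~u) forces p = False.
  then (q | ~u) forces q = True.
Set h = False.
Set m = False.
All clauses satisfied.

c=T, g=T, u=T, h=F, m=F, q=T, p=F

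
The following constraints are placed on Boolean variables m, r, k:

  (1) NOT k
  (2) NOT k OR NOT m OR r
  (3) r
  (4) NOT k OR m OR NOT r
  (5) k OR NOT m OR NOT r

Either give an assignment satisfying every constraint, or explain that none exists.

m = False, r = True, k = False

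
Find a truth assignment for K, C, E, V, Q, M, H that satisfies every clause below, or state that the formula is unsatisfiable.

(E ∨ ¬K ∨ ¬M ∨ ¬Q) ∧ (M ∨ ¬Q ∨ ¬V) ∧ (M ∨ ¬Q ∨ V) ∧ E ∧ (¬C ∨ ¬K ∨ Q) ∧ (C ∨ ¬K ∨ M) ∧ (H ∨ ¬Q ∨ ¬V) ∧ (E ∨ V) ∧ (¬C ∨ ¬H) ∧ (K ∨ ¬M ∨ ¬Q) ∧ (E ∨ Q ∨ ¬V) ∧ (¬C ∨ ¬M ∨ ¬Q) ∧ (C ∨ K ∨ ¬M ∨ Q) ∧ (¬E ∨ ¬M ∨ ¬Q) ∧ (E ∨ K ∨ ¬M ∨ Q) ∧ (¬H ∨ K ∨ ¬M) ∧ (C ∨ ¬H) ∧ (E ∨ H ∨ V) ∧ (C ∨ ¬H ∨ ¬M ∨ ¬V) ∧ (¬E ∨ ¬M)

Unit clause (E) forces E = True.
In (¬E ∨ ¬M) only ¬M is left, so M = False.
Try K = True:
  (C ∨ ¬K ∨ M) forces C = True.
  (¬C ∨ ¬K ∨ Q) forces Q = True.
  (M ∨ ¬Q ∨ ¬V) forces V = False.
  clause (M ∨ ¬Q ∨ V) is falsified — backtrack.
So K = False.
Set C = True.
  then (¬C ∨ ¬H) forces H = False.
Set V = True.
  then (M ∨ ¬Q ∨ ¬V) forces Q = False.
All clauses satisfied.

K = False, C = True, E = True, V = True, Q = False, M = False, H = False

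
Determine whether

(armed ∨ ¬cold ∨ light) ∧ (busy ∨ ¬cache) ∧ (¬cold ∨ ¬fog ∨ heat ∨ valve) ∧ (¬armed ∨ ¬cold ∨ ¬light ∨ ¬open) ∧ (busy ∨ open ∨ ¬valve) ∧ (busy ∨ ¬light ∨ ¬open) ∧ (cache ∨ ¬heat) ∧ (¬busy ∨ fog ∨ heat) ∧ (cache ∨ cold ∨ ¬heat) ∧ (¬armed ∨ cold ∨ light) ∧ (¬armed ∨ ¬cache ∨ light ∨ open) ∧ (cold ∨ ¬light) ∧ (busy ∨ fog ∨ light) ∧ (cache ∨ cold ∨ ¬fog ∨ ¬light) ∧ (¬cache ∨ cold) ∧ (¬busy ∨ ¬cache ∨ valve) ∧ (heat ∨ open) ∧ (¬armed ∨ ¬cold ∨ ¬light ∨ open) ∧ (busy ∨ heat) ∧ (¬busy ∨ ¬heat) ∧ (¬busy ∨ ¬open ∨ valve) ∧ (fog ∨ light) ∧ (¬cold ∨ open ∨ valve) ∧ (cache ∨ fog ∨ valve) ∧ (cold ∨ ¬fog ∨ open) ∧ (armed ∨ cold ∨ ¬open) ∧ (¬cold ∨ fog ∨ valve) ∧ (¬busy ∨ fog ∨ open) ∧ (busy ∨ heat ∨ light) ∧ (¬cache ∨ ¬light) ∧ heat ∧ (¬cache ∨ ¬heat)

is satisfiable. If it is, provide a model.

Case heat = True:
  (cache ∨ ¬heat) forces cache = True.
  Clause (¬cache ∨ ¬heat) is falsified — contradiction.
Case heat = False:
  Clause (heat) is falsified — contradiction.
Both cases fail, so the formula is unsatisfiable.

UNSATISFIABLE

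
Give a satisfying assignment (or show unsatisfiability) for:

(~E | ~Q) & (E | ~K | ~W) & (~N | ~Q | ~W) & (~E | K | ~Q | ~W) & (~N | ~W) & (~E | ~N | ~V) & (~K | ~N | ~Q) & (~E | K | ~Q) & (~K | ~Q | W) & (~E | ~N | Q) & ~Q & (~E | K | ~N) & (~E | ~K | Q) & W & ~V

K = False, Q = False, W = True, V = False, N = False, E = False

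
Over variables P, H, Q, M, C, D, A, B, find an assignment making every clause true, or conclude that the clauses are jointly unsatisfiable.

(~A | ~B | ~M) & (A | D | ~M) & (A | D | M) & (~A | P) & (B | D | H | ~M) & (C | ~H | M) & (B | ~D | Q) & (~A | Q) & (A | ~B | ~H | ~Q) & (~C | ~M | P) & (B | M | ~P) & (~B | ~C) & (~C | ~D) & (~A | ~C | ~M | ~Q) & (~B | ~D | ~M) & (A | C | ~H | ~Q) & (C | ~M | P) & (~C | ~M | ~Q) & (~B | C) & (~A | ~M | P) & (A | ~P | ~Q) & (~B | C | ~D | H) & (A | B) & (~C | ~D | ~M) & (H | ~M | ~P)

Try P = False:
  (~A | P) forces A = False.
  (A | B) forces B = True.
  (~B | ~C) forces C = False.
  clause (~B | C) is falsified — backtrack.
So P = True.
Set H = True.
Try Q = False:
  (~A | Q) forces A = False.
  (A | B) forces B = True.
  (~B | ~C) forces C = False.
  clause (~B | C) is falsified — backtrack.
So Q = True.
  then (A | ~P | ~Q) forces A = True.
Set M = True.
  then (~A | ~B | ~M) forces B = False.
  then (~A | ~C | ~M | ~Q) forces C = False.
Set D = False.
All clauses satisfied.

P: True, H: True, Q: True, M: True, C: False, D: False, A: True, B: False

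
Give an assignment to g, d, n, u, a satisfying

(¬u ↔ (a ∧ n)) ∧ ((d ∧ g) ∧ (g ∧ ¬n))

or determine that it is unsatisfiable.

g = True; d = True; n = False; u = True; a = True

  ¬u ↔ (a ∧ n) = True
    ¬u = False
    a ∧ n = False
  (d ∧ g) ∧ (g ∧ ¬n) = True
    d ∧ g = True
    g ∧ ¬n = True
      ¬n = True
Both conjuncts True, so the formula holds.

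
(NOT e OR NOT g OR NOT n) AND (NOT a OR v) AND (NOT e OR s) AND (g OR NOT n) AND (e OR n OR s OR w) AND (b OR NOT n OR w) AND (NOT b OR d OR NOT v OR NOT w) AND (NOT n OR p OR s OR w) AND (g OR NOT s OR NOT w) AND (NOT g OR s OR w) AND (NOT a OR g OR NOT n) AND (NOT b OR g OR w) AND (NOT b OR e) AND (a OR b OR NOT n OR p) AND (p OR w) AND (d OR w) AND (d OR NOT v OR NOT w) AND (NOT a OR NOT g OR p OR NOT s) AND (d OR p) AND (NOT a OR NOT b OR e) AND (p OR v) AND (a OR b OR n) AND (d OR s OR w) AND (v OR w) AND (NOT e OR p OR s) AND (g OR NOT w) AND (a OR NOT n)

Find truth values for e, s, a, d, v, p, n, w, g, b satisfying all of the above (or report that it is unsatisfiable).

Set e = True.
  then (NOT e OR s) forces s = True.
Set a = False.
  then (a OR NOT n) forces n = False.
  then (a OR b OR n) forces b = True.
Set d = True.
Set v = False.
  then (p OR v) forces p = True.
  then (v OR w) forces w = True.
  then (g OR NOT w) forces g = True.
All clauses satisfied.

e = True, s = True, a = False, d = True, v = False, p = True, n = False, w = True, g = True, b = True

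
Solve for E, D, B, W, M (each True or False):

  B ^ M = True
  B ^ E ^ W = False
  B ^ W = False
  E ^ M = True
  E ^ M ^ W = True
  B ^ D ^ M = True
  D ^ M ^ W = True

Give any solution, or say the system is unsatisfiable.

E = False, D = False, B = False, W = False, M = True

B ^ M = F ^ T = True ✓
B ^ E ^ W = F ^ F ^ F = False ✓
B ^ W = F ^ F = False ✓
E ^ M = F ^ T = True ✓
E ^ M ^ W = F ^ T ^ F = True ✓
B ^ D ^ M = F ^ F ^ T = True ✓
D ^ M ^ W = F ^ T ^ F = True ✓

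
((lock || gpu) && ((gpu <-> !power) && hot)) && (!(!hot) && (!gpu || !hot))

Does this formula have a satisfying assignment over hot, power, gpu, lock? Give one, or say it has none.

hot = True; power = True; gpu = False; lock = True

  (lock || gpu) && ((gpu <-> !power) && hot) = True
    lock || gpu = True
    (gpu <-> !power) && hot = True
      gpu <-> !power = True
        !power = False
  !(!hot) && (!gpu || !hot) = True
    !(!hot) = True
      !hot = False
    !gpu || !hot = True
      !gpu = True
      !hot = False
Both conjuncts True, so the formula holds.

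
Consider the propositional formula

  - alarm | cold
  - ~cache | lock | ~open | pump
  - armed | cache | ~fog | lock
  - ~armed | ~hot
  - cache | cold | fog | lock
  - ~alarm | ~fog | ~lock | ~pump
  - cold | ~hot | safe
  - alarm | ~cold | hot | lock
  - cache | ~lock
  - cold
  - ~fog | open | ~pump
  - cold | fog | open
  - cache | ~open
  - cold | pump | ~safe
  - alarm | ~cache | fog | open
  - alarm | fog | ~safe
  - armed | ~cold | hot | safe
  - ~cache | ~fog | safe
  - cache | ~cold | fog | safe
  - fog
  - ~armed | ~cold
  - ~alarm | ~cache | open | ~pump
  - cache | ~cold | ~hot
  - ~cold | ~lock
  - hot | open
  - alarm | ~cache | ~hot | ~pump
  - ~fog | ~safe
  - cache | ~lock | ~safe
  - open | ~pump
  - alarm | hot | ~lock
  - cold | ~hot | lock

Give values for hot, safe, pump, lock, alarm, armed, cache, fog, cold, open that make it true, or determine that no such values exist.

The formula is unsatisfiable.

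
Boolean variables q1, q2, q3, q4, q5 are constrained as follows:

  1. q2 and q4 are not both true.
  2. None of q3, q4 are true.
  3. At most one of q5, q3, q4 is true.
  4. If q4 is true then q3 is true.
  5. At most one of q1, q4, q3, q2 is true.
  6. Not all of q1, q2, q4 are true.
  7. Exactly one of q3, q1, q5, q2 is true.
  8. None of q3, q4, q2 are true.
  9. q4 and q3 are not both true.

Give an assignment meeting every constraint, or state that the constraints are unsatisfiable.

q1 = False; q2 = False; q3 = False; q4 = False; q5 = True

  (1) q2=F, q4=F — not both ✓
  (2) {q3, q4}: 0 true — none ✓
  (3) {q5, q3, q4}: 1 true — at most one ✓
  (4) q4=F ⇒ q3: vacuous ✓
  (5) {q1, q4, q3, q2}: 0 true — at most one ✓
  (6) {q1, q2, q4}: 0/3 true — not all ✓
  (7) {q3, q1, q5, q2}: 1 true — exactly one ✓
  (8) {q3, q4, q2}: 0 true — none ✓
  (9) q4=F, q3=F — not both ✓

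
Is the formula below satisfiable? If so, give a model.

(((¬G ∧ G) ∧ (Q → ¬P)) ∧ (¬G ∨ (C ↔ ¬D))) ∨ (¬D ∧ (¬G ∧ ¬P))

G: False; C: True; D: False; P: False; Q: False

  (((¬G ∧ G) ∧ (Q → ¬P)) ∧ (¬G ∨ (C ↔ ¬D))) ∨ (¬D ∧ (¬G ∧ ¬P)) = True
    ((¬G ∧ G) ∧ (Q → ¬P)) ∧ (¬G ∨ (C ↔ ¬D)) = False
      (¬G ∧ G) ∧ (Q → ¬P) = False
        ¬G ∧ G = False
          ¬G = True
        Q → ¬P = True
          ¬P = True
      ¬G ∨ (C ↔ ¬D) = True
        ¬G = True
        C ↔ ¬D = True
          ¬D = True
    ¬D ∧ (¬G ∧ ¬P) = True
      ¬D = True
      ¬G ∧ ¬P = True
        ¬G = True
        ¬P = True
The formula evaluates to True.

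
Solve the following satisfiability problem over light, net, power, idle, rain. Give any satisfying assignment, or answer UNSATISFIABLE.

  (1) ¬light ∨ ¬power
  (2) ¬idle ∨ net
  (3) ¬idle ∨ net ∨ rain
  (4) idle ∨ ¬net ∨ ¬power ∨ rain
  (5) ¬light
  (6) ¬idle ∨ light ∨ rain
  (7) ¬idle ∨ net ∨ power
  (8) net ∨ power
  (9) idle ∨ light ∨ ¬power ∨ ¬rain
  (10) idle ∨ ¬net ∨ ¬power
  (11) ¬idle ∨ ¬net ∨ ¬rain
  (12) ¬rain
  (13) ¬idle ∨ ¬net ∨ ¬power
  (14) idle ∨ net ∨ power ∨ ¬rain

light: False, net: False, power: True, idle: False, rain: False

Unit clause (¬light) forces light = False.
Unit clause (¬rain) forces rain = False.
In (¬idle ∨ light ∨ rain) only ¬idle is left, so idle = False.
Set net = False.
  then (net ∨ power) forces power = True.
All clauses satisfied.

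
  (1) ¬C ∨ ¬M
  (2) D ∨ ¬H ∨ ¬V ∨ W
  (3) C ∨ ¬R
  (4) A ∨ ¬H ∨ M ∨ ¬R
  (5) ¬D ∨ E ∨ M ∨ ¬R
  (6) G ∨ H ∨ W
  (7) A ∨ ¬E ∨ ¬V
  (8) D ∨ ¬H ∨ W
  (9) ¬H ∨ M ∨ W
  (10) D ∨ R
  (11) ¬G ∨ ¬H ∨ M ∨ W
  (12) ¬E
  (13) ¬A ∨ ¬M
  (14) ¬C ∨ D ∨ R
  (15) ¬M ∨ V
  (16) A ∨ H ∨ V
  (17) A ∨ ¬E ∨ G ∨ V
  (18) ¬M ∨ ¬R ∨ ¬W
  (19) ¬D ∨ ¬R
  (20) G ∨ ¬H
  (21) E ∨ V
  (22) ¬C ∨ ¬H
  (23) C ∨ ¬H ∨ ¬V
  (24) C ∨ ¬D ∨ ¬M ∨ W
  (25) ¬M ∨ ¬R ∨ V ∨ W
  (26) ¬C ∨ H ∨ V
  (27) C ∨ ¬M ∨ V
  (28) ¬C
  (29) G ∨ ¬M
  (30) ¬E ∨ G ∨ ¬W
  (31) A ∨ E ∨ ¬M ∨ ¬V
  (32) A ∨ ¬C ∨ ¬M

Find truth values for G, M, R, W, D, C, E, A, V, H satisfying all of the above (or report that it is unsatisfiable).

G = True, M = False, R = False, W = True, D = True, C = False, E = False, A = False, V = True, H = False

Unit clause (¬E) forces E = False.
In (E ∨ V) only V is left, so V = True.
Unit clause (¬C) forces C = False.
In (C ∨ ¬R) only ¬R is left, so R = False.
In (D ∨ R) only D is left, so D = True.
In (C ∨ ¬H ∨ ¬V) only ¬H is left, so H = False.
Set G = True.
Try M = True:
  (¬A ∨ ¬M) forces A = False.
  clause (A ∨ E ∨ ¬M ∨ ¬V) is falsified — backtrack.
So M = False.
Set W = True.
Set A = False.
All clauses satisfied.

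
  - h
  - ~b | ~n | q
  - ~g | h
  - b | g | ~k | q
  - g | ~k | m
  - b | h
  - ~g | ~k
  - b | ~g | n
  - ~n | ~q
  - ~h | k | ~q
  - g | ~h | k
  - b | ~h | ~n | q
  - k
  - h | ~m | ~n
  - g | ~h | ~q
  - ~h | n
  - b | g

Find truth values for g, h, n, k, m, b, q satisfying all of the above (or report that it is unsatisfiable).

Case n = True:
  (h) forces h = True.
  (~n | ~q) forces q = False.
  (~b | ~n | q) forces b = False.
  Clause (b | ~h | ~n | q) is falsified — contradiction.
Case n = False:
  (h) forces h = True.
  Clause (~h | n) is falsified — contradiction.
Both cases fail, so the formula is unsatisfiable.

No satisfying assignment exists.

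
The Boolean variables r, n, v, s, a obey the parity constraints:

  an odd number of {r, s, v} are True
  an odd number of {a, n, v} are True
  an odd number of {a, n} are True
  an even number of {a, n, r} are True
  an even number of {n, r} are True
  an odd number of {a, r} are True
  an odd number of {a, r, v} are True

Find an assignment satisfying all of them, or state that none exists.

r = True; n = True; v = False; s = False; a = False

{r, s, v}: 1 true → odd ✓
{a, n, v}: 1 true → odd ✓
{a, n}: 1 true → odd ✓
{a, n, r}: 2 true → even ✓
{n, r}: 2 true → even ✓
{a, r}: 1 true → odd ✓
{a, r, v}: 1 true → odd ✓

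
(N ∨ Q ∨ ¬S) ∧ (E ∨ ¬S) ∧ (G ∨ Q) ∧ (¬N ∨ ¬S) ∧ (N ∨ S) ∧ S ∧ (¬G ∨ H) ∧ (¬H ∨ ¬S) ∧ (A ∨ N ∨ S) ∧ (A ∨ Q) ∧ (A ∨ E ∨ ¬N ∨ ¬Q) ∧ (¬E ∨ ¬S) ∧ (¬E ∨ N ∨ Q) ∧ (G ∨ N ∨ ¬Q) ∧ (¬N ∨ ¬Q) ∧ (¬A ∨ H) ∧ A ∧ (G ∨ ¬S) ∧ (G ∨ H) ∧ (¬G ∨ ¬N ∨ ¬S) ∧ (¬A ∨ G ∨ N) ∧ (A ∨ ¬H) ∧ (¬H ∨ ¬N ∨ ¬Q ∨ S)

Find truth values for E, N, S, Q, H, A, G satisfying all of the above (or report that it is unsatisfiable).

Case S = True:
  (E ∨ ¬S) forces E = True.
  Clause (¬E ∨ ¬S) is falsified — contradiction.
Case S = False:
  Clause (S) is falsified — contradiction.
Both cases fail, so the formula is unsatisfiable.

No satisfying assignment exists.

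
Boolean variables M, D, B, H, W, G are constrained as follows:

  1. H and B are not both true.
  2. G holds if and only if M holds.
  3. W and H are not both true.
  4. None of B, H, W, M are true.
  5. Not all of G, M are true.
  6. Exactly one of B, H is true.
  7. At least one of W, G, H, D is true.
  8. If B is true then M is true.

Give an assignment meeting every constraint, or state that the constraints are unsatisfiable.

The formula is unsatisfiable.

Case B = True:
  Constraint (4) is violated (B=T) — contradiction.
Case B = False:
  (4) forces H = False.
  Constraint (6) is violated (B=F, H=F) — contradiction.
Both cases fail — unsatisfiable.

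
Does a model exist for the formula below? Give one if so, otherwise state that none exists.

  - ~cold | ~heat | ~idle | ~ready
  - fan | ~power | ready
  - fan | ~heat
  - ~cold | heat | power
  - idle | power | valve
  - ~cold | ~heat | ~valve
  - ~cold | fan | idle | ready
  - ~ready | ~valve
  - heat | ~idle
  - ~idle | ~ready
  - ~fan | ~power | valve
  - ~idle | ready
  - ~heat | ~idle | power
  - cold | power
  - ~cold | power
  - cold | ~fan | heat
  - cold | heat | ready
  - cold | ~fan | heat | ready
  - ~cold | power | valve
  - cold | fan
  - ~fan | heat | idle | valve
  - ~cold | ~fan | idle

Set ready = True.
  then (~ready | ~valve) forces valve = False.
  then (~idle | ~ready) forces idle = False.
  then (idle | power | valve) forces power = True.
  then (~fan | ~power | valve) forces fan = False.
  then (cold | fan) forces cold = True.
  then (fan | ~heat) forces heat = False.
All clauses satisfied.

ready: True; cold: True; fan: False; power: True; idle: False; heat: False; valve: False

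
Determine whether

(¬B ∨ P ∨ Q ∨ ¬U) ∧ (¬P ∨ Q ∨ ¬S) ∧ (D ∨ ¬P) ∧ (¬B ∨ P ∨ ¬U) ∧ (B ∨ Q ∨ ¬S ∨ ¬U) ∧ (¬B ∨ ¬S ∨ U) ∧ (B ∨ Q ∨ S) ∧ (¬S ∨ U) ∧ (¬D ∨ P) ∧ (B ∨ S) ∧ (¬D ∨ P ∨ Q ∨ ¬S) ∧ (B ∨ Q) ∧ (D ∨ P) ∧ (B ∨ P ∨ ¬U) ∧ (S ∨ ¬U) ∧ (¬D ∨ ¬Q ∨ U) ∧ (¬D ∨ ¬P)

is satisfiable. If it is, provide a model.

Case P = True:
  (D ∨ ¬P) forces D = True.
  Clause (¬D ∨ ¬P) is falsified — contradiction.
Case P = False:
  (¬D ∨ P) forces D = False.
  Clause (D ∨ P) is falsified — contradiction.
Both cases fail, so the formula is unsatisfiable.

UNSATISFIABLE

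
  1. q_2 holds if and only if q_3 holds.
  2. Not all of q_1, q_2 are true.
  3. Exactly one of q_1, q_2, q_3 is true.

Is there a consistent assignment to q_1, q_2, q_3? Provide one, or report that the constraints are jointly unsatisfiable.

q_1 = True; q_2 = False; q_3 = False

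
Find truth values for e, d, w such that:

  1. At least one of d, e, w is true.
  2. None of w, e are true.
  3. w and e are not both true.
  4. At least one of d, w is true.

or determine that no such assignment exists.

e = False, d = True, w = False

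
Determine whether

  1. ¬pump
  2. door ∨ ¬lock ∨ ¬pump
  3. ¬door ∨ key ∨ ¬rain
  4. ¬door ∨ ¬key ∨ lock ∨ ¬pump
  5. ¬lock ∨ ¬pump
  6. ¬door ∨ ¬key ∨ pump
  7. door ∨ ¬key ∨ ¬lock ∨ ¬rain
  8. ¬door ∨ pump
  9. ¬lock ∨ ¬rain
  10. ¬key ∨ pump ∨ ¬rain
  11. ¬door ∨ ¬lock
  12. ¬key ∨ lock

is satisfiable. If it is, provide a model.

Unit clause (¬pump) forces pump = False.
In (¬door ∨ pump) only ¬door is left, so door = False.
Set lock = True.
  then (¬lock ∨ ¬rain) forces rain = False.
Set key = True.
All clauses satisfied.

door = False, lock = True, key = True, pump = False, rain = False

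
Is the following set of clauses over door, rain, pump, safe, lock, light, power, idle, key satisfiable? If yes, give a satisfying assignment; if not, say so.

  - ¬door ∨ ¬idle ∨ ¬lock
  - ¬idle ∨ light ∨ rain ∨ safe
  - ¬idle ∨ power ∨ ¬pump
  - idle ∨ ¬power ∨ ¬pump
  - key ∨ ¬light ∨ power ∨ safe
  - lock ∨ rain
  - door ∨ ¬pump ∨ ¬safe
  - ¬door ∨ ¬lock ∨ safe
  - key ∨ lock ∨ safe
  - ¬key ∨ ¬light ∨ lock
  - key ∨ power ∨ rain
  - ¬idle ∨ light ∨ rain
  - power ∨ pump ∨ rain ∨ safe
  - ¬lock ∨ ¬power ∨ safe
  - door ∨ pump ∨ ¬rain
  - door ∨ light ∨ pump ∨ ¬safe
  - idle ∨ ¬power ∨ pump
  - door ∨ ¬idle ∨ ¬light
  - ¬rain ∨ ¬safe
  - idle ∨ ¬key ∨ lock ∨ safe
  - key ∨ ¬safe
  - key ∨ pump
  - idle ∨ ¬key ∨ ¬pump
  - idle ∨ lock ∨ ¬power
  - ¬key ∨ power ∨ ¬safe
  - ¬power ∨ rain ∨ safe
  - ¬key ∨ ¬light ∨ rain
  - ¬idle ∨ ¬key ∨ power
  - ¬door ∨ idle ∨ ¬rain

door: False, rain: True, pump: True, safe: False, lock: True, light: False, power: False, idle: False, key: False

Set door = False.
Set rain = True.
  then (door ∨ pump ∨ ¬rain) forces pump = True.
  then (¬rain ∨ ¬safe) forces safe = False.
Set lock = True.
  then (¬lock ∨ ¬power ∨ safe) forces power = False.
  then (¬idle ∨ power ∨ ¬pump) forces idle = False.
  then (idle ∨ ¬key ∨ ¬pump) forces key = False.
  then (key ∨ ¬light ∨ power ∨ safe) forces light = False.
All clauses satisfied.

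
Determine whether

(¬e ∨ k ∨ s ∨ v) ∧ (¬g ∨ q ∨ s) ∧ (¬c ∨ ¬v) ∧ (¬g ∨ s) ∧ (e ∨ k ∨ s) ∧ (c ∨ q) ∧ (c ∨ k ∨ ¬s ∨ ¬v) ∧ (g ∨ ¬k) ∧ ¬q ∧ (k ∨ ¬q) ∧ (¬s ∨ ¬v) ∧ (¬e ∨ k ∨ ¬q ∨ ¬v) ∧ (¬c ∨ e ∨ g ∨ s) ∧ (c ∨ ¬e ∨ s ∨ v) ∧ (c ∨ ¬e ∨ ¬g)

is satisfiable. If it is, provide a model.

Unit clause (¬q) forces q = False.
In (c ∨ q) only c is left, so c = True.
In (¬c ∨ ¬v) only ¬v is left, so v = False.
Set g = False.
  then (g ∨ ¬k) forces k = False.
Try s = False:
  (¬e ∨ k ∨ s ∨ v) forces e = False.
  clause (e ∨ k ∨ s) is falsified — backtrack.
So s = True.
Set e = False.
All clauses satisfied.

c: True; g: False; s: True; k: False; e: False; v: False; q: False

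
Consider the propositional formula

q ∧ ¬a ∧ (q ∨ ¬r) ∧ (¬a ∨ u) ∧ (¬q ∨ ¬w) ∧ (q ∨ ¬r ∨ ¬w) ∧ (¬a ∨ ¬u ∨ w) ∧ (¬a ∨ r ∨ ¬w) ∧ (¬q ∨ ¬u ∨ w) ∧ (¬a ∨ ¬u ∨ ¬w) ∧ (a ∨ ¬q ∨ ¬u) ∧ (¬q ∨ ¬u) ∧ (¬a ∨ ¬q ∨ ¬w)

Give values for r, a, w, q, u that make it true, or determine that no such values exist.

Unit clause (q) forces q = True.
Unit clause (¬a) forces a = False.
In (¬q ∨ ¬w) only ¬w is left, so w = False.
In (¬q ∨ ¬u ∨ w) only ¬u is left, so u = False.
Set r = False.
All clauses satisfied.

r=F; a=F; w=F; q=T; u=F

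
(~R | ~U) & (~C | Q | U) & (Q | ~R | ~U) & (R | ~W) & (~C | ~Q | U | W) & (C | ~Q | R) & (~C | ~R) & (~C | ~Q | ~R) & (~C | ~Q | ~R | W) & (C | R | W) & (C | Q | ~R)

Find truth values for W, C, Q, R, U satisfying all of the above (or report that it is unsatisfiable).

W: False; C: True; Q: False; R: False; U: True

Set W = False.
Set C = True.
  then (~C | ~R) forces R = False.
Set Q = False.
  then (~C | Q | U) forces U = True.
All clauses satisfied.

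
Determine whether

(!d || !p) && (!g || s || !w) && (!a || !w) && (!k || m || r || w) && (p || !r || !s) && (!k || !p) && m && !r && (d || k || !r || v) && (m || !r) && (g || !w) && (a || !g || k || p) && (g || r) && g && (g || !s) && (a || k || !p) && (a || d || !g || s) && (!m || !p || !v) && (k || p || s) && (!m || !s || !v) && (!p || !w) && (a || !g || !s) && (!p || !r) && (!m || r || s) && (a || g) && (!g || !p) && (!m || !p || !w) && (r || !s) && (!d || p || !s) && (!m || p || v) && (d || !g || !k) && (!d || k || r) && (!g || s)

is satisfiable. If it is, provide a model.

UNSATISFIABLE

Case m = True:
  (!r) forces r = False.
  (g || r) forces g = True.
  (!m || r || s) forces s = True.
  Clause (r || !s) is falsified — contradiction.
Case m = False:
  Clause (m) is falsified — contradiction.
Both cases fail, so the formula is unsatisfiable.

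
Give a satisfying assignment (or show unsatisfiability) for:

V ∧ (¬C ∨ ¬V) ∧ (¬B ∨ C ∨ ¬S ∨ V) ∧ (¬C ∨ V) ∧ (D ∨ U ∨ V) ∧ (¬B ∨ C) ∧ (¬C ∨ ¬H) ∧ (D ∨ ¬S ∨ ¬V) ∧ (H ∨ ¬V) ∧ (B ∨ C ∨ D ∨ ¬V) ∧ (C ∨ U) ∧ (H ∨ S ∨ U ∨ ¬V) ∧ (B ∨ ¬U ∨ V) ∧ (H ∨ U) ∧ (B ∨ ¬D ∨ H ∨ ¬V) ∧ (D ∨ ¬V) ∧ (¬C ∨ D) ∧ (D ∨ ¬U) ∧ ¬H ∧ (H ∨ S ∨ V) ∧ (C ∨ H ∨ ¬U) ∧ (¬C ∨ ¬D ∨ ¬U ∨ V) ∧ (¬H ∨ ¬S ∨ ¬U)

No satisfying assignment exists.

Case H = True:
  Clause (¬H) is falsified — contradiction.
Case H = False:
  (V) forces V = True.
  Clause (H ∨ ¬V) is falsified — contradiction.
Both cases fail, so the formula is unsatisfiable.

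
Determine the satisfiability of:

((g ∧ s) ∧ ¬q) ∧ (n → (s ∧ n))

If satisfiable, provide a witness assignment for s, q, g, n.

s = True, q = False, g = True, n = False

  (g ∧ s) ∧ ¬q = True
    g ∧ s = True
    ¬q = True
  n → (s ∧ n) = True
    s ∧ n = False
Both conjuncts True, so the formula holds.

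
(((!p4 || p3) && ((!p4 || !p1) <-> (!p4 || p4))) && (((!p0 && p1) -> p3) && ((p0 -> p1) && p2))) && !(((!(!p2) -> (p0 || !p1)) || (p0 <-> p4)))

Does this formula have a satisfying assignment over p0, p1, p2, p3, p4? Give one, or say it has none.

The formula is unsatisfiable.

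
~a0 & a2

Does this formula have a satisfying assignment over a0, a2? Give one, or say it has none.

a0=F; a2=T

  ~a0 = True
Both conjuncts True, so the formula holds.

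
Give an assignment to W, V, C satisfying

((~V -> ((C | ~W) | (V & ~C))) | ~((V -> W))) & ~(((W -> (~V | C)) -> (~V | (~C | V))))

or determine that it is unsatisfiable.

The conjunct ~(((W -> (~V | C)) -> (~V | (~C | V)))) is unsatisfiable on its own:
  W=F, V=F, C=F: evaluates to False.
  W=F, V=F, C=T: evaluates to False.
  W=F, V=T, C=F: evaluates to False.
  W=F, V=T, C=T: evaluates to False.
  W=T, V=F, C=F: evaluates to False.
  W=T, V=F, C=T: evaluates to False.
  W=T, V=T, C=F: evaluates to False.
  W=T, V=T, C=T: evaluates to False.
So the whole conjunction is unsatisfiable.

Unsatisfiable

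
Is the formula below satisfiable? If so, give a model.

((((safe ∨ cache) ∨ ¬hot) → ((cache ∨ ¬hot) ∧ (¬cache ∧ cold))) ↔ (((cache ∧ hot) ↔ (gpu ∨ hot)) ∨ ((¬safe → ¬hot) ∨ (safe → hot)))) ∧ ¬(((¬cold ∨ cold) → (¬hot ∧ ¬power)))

cache: False; hot: False; cold: True; power: True; safe: True; gpu: True

  (((safe ∨ cache) ∨ ¬hot) → ((cache ∨ ¬hot) ∧ (¬cache ∧ cold))) ↔ (((cache ∧ hot) ↔ (gpu ∨ hot)) ∨ ((¬safe → ¬hot) ∨ (safe → hot))) = True
    ((safe ∨ cache) ∨ ¬hot) → ((cache ∨ ¬hot) ∧ (¬cache ∧ cold)) = True
      (safe ∨ cache) ∨ ¬hot = True
        safe ∨ cache = True
        ¬hot = True
      (cache ∨ ¬hot) ∧ (¬cache ∧ cold) = True
        cache ∨ ¬hot = True
          ¬hot = True
        ¬cache ∧ cold = True
          ¬cache = True
    ((cache ∧ hot) ↔ (gpu ∨ hot)) ∨ ((¬safe → ¬hot) ∨ (safe → hot)) = True
      (cache ∧ hot) ↔ (gpu ∨ hot) = False
        cache ∧ hot = False
        gpu ∨ hot = True
      (¬safe → ¬hot) ∨ (safe → hot) = True
        ¬safe → ¬hot = True
          ¬safe = False
          ¬hot = True
        safe → hot = False
  ¬(((¬cold ∨ cold) → (¬hot ∧ ¬power))) = True
    (¬cold ∨ cold) → (¬hot ∧ ¬power) = False
      ¬cold ∨ cold = True
        ¬cold = False
      ¬hot ∧ ¬power = False
        ¬hot = True
        ¬power = False
Both conjuncts True, so the formula holds.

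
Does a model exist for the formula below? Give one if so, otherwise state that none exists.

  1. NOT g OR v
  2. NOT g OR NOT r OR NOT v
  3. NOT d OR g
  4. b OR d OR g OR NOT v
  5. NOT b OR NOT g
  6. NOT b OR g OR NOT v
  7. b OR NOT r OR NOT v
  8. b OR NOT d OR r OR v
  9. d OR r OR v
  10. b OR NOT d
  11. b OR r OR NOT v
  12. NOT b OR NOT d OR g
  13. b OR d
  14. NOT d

g=F; b=T; v=F; r=T; d=F

Unit clause (NOT d) forces d = False.
In (b OR d) only b is left, so b = True.
In (NOT b OR NOT g) only NOT g is left, so g = False.
In (NOT b OR g OR NOT v) only NOT v is left, so v = False.
In (d OR r OR v) only r is left, so r = True.
All clauses satisfied.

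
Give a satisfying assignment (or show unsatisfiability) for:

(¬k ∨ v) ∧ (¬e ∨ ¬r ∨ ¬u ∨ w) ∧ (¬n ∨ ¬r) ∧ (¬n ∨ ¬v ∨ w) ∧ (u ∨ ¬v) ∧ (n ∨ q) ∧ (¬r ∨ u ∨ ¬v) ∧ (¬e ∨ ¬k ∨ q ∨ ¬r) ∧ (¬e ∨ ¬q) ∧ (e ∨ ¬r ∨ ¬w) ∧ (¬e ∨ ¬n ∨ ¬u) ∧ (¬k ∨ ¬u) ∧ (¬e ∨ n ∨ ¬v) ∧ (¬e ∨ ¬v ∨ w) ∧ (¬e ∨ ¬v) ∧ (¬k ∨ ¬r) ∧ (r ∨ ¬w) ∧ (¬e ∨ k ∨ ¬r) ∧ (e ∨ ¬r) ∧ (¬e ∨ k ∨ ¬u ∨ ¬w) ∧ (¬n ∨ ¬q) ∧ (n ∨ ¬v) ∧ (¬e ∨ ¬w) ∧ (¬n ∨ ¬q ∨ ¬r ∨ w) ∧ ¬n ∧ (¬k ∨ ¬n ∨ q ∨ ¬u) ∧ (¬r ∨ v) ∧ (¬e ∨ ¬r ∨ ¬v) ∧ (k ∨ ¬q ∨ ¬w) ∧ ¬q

UNSATISFIABLE

Case q = True:
  Clause (¬q) is falsified — contradiction.
Case q = False:
  (n ∨ q) forces n = True.
  Clause (¬n) is falsified — contradiction.
Both cases fail, so the formula is unsatisfiable.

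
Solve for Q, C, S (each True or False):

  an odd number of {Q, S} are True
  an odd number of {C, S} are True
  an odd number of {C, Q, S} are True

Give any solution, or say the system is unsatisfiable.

Q=F, C=F, S=T

{Q, S}: 1 true → odd ✓
{C, S}: 1 true → odd ✓
{C, Q, S}: 1 true → odd ✓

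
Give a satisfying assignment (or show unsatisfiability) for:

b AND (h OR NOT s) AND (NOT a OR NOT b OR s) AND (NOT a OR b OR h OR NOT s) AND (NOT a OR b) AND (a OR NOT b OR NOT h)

s = False; a = False; b = True; h = False

Unit clause (b) forces b = True.
Set s = False.
  then (NOT a OR NOT b OR s) forces a = False.
  then (a OR NOT b OR NOT h) forces h = False.
Check each clause:
  (b): b holds.
  (h OR NOT s): NOT s holds.
  (NOT a OR NOT b OR s): NOT a holds.
  (NOT a OR b OR h OR NOT s): NOT a holds.
  (NOT a OR b): NOT a holds.
  (a OR NOT b OR NOT h): NOT h holds.
All clauses satisfied.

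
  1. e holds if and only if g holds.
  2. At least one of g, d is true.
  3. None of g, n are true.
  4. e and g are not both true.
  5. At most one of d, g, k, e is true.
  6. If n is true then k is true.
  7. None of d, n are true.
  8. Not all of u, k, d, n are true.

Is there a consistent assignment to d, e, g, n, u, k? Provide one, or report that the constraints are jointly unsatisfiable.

Case d = True:
  Constraint (7) is violated (d=T) — contradiction.
Case d = False:
  (2) with d=F forces g = True.
  Constraint (3) is violated (g=T) — contradiction.
Both cases fail — unsatisfiable.

UNSATISFIABLE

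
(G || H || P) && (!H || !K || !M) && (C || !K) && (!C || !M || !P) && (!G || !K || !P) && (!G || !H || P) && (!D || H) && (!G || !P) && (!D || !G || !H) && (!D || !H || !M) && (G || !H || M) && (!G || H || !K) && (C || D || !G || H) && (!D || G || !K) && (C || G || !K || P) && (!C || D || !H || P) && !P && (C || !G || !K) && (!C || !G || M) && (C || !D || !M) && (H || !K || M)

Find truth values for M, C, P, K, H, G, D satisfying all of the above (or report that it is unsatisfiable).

M = True, C = True, P = False, K = False, H = False, G = True, D = False

Unit clause (!P) forces P = False.
Set M = True.
Set C = True.
Try K = True:
  (!H || !K || !M) forces H = False.
  (G || H || P) forces G = True.
  clause (!G || H || !K) is falsified — backtrack.
So K = False.
Try H = True:
  (!G || !H || P) forces G = False.
  (!D || !H || !M) forces D = False.
  clause (!C || D || !H || P) is falsified — backtrack.
So H = False.
  then (G || H || P) forces G = True.
  then (!D || H) forces D = False.
All clauses satisfied.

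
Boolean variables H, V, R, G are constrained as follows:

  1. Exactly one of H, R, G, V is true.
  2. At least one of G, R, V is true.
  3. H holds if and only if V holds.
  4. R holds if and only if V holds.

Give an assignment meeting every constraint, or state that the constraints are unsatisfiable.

H = False; V = False; R = False; G = True

  (1) {H, R, G, V}: 1 true — exactly one ✓
  (2) {G, R, V}: 1 true — at least one ✓
  (3) H=F, V=F — same ✓
  (4) R=F, V=F — same ✓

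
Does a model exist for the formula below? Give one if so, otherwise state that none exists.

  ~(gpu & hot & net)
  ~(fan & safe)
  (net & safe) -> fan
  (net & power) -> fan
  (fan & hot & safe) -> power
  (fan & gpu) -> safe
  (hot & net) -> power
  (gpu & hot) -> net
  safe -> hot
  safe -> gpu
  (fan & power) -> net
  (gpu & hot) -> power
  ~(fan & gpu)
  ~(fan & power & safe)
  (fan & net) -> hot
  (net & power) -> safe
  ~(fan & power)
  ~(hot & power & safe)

net=F; gpu=T; hot=F; safe=F; fan=F; power=T

Set net = False.
Set gpu = True.
  then (~gpu | ~hot | net) forces hot = False.
  then (~fan | ~gpu) forces fan = False.
  then (hot | ~safe) forces safe = False.
Set power = True.
All clauses satisfied.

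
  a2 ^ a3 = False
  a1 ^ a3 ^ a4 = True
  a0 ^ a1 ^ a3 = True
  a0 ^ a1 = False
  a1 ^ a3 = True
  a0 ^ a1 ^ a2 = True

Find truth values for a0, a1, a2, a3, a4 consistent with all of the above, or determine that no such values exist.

a0 = False, a1 = False, a2 = True, a3 = True, a4 = False

a2 ^ a3 = T ^ T = False ✓
a1 ^ a3 ^ a4 = F ^ T ^ F = True ✓
a0 ^ a1 ^ a3 = F ^ F ^ T = True ✓
a0 ^ a1 = F ^ F = False ✓
a1 ^ a3 = F ^ T = True ✓
a0 ^ a1 ^ a2 = F ^ F ^ T = True ✓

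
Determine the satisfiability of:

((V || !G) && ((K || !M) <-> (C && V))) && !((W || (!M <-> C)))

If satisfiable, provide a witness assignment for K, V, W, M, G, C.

K = False, V = False, W = False, M = True, G = False, C = True

  (V || !G) && ((K || !M) <-> (C && V)) = True
    V || !G = True
      !G = True
    (K || !M) <-> (C && V) = True
      K || !M = False
        !M = False
      C && V = False
  !((W || (!M <-> C))) = True
    W || (!M <-> C) = False
      !M <-> C = False
        !M = False
Both conjuncts True, so the formula holds.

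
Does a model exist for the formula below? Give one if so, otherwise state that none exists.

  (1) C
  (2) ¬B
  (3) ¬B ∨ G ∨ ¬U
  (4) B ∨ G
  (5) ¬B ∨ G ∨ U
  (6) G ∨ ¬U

B = False, G = True, C = True, U = True

Unit clause (C) forces C = True.
Unit clause (¬B) forces B = False.
In (B ∨ G) only G is left, so G = True.
Set U = True.
All clauses satisfied.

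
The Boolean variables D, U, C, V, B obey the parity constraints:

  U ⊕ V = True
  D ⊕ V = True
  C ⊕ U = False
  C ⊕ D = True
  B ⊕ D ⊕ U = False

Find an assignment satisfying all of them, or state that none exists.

Unsatisfiable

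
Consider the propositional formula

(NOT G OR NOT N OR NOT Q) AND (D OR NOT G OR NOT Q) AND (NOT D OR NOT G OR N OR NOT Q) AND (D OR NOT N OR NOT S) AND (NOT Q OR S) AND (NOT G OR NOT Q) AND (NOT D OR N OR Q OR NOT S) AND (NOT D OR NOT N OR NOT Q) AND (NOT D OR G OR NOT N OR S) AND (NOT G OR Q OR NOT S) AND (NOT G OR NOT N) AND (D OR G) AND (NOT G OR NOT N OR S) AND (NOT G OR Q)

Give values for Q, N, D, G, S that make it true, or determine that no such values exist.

Q = False, N = True, D = True, G = False, S = True

Set Q = False.
  then (NOT G OR Q) forces G = False.
  then (D OR G) forces D = True.
Set N = True.
  then (NOT D OR G OR NOT N OR S) forces S = True.
All clauses satisfied.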